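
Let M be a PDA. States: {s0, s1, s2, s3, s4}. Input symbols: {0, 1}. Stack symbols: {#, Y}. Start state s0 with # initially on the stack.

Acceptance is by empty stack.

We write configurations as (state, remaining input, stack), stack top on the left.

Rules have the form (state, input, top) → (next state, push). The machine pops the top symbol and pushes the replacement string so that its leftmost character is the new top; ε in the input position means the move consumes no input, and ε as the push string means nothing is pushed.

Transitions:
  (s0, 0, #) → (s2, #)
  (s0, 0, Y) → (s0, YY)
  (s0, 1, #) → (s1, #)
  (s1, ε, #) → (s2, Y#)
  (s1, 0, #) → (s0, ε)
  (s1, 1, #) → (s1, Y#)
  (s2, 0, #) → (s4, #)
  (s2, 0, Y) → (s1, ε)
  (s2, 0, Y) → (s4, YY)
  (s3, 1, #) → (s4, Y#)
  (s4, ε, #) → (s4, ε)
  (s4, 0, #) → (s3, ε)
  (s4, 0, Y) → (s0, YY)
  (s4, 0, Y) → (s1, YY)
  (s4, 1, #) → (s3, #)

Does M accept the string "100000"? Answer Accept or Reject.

Accept

One accepting computation: (s0, 100000, #) ⊢ (s1, 00000, #) ⊢ (s2, 00000, Y#) ⊢ (s1, 0000, #) ⊢ (s2, 0000, Y#) ⊢ (s1, 000, #) ⊢ (s2, 000, Y#) ⊢ (s1, 00, #) ⊢ (s2, 00, Y#) ⊢ (s1, 0, #) ⊢ (s0, ε, ε)
All input consumed and the stack is empty.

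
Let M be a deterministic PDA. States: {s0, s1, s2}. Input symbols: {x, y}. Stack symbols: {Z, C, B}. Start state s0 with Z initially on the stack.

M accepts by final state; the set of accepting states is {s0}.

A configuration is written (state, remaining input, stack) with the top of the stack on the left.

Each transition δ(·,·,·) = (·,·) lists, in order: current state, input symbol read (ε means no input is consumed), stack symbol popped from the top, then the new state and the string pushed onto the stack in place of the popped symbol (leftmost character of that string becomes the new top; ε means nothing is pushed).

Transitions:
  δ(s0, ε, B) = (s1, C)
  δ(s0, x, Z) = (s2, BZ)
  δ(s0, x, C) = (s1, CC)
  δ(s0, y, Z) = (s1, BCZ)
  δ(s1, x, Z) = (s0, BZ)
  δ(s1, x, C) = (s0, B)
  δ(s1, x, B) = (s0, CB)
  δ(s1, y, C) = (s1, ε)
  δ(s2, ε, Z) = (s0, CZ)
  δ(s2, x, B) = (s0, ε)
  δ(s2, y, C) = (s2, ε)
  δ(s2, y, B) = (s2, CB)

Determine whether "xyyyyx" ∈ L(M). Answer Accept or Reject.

(s0, xyyyyx, Z)
  read x, top Z: go to s2, push BZ → (s2, yyyyx, BZ)
  read y, top B: go to s2, push CB → (s2, yyyx, CBZ)
  read y, top C: go to s2, push ε → (s2, yyx, BZ)
  read y, top B: go to s2, push CB → (s2, yx, CBZ)
  read y, top C: go to s2, push ε → (s2, x, BZ)
  read x, top B: go to s0, push ε → (s0, ε, Z)
All input consumed; state s0 ∈ F.

Accept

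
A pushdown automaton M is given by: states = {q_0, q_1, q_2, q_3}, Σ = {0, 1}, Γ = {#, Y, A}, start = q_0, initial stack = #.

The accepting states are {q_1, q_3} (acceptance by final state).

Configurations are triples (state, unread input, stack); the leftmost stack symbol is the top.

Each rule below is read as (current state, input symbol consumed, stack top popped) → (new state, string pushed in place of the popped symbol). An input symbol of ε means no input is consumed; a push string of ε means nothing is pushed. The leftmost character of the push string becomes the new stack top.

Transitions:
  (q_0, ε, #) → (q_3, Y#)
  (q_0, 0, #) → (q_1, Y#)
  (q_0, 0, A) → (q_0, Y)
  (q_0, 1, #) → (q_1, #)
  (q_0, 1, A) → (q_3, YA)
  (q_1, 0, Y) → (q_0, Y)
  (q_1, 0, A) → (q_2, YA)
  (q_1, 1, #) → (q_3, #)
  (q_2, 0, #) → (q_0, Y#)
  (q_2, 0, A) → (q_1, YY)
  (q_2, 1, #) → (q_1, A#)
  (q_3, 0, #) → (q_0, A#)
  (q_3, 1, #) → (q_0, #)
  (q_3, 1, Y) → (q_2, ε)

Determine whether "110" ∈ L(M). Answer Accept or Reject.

No computation consumes all input and reaches a final state.

Reject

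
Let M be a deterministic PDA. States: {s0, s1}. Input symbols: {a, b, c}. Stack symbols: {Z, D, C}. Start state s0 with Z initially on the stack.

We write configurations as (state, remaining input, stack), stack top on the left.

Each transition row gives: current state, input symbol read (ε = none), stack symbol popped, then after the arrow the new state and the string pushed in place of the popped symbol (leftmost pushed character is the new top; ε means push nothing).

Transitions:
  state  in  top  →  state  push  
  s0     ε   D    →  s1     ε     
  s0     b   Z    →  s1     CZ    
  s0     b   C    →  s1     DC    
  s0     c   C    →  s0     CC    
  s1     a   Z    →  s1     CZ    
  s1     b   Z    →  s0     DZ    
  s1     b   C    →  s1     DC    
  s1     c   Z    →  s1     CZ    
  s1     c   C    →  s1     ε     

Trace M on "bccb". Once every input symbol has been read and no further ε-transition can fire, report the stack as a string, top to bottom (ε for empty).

DCZ

(s0, bccb, Z)
  read b, top Z: go to s1, push CZ → (s1, ccb, CZ)
  read c, top C: go to s1, push ε → (s1, cb, Z)
  read c, top Z: go to s1, push CZ → (s1, b, CZ)
  read b, top C: go to s1, push DC → (s1, ε, DCZ)
All input consumed in state s1 with stack DCZ.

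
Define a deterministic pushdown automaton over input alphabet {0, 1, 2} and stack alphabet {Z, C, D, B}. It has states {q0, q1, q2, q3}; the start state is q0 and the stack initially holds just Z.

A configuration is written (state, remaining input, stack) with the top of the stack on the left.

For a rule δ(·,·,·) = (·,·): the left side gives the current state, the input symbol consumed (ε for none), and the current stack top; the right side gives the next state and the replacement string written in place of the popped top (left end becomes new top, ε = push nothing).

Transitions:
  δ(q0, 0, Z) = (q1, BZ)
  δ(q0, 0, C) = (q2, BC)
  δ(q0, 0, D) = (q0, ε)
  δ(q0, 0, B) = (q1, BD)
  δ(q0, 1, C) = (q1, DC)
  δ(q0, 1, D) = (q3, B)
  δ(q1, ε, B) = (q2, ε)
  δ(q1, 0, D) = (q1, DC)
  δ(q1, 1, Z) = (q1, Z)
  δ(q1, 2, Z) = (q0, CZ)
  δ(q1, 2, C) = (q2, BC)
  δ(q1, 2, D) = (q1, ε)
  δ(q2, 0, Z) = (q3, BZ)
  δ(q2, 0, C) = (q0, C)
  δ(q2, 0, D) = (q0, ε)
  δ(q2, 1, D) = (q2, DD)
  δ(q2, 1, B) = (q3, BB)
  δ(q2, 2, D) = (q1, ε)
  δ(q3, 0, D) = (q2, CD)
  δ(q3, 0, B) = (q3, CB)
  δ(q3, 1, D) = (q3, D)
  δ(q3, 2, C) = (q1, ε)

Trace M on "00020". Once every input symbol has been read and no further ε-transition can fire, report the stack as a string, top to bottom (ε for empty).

BZ

(q0, 00020, Z)
  read 0, top Z: go to q1, push BZ → (q1, 0020, BZ)
  ε-move, top B: go to q2, push ε → (q2, 0020, Z)
  read 0, top Z: go to q3, push BZ → (q3, 020, BZ)
  read 0, top B: go to q3, push CB → (q3, 20, CBZ)
  read 2, top C: go to q1, push ε → (q1, 0, BZ)
  ε-move, top B: go to q2, push ε → (q2, 0, Z)
  read 0, top Z: go to q3, push BZ → (q3, ε, BZ)
All input consumed in state q3 with stack BZ.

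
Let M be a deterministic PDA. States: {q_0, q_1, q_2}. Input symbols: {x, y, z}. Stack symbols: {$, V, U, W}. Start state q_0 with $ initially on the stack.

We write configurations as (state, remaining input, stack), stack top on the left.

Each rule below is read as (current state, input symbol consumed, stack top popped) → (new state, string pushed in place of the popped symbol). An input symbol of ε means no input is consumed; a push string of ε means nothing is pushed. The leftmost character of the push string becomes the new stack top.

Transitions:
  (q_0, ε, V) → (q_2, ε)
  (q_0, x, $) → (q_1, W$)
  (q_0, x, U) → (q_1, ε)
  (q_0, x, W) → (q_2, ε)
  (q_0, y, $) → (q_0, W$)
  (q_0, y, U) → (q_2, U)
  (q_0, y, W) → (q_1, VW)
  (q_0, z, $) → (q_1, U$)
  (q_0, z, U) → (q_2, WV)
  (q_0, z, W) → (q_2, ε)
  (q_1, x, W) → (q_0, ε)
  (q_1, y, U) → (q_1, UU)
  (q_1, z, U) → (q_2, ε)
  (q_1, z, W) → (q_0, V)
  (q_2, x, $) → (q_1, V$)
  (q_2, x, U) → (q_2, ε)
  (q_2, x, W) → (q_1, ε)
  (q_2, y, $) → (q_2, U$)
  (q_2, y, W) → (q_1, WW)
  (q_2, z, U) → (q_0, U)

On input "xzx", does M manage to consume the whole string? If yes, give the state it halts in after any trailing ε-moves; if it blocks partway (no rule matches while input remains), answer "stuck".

(q_0, xzx, $)
  read x, top $: go to q_1, push W$ → (q_1, zx, W$)
  read z, top W: go to q_0, push V → (q_0, x, V$)
  ε-move, top V: go to q_2, push ε → (q_2, x, $)
  read x, top $: go to q_1, push V$ → (q_1, ε, V$)
All input consumed; M is in state q_1.

q_1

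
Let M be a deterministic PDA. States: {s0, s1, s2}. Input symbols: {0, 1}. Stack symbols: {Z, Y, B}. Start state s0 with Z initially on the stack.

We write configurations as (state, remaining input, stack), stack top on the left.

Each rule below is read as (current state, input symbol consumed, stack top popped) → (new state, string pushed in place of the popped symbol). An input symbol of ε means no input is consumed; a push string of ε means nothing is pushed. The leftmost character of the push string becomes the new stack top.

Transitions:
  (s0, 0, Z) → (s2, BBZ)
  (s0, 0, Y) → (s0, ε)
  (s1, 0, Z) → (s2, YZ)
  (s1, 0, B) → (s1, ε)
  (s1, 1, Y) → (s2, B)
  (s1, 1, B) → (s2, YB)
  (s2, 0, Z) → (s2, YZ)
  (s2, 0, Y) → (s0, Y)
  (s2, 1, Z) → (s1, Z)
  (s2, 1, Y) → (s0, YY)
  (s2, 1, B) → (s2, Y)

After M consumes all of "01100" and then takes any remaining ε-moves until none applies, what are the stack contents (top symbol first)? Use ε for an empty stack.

BZ

(s0, 01100, Z)
  read 0, top Z: go to s2, push BBZ → (s2, 1100, BBZ)
  read 1, top B: go to s2, push Y → (s2, 100, YBZ)
  read 1, top Y: go to s0, push YY → (s0, 00, YYBZ)
  read 0, top Y: go to s0, push ε → (s0, 0, YBZ)
  read 0, top Y: go to s0, push ε → (s0, ε, BZ)
All input consumed in state s0 with stack BZ.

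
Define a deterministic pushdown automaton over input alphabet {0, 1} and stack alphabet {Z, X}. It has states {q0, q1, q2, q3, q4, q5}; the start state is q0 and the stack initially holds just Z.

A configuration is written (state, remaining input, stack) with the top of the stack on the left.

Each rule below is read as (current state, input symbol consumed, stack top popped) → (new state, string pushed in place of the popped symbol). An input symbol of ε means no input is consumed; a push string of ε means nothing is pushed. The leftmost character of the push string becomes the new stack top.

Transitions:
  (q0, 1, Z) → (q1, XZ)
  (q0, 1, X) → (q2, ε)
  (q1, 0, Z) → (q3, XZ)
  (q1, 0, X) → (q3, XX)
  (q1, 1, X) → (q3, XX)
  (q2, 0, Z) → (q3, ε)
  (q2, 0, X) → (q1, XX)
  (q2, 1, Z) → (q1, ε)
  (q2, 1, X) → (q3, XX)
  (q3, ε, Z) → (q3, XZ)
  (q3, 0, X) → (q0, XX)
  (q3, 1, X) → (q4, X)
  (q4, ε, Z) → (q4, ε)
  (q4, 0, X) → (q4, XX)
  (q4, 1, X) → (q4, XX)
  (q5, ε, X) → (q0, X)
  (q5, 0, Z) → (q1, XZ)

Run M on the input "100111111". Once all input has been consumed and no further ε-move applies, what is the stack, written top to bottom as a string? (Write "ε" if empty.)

XXXXXXZ

(q0, 100111111, Z)
  read 1, top Z: go to q1, push XZ → (q1, 00111111, XZ)
  read 0, top X: go to q3, push XX → (q3, 0111111, XXZ)
  read 0, top X: go to q0, push XX → (q0, 111111, XXXZ)
  read 1, top X: go to q2, push ε → (q2, 11111, XXZ)
  read 1, top X: go to q3, push XX → (q3, 1111, XXXZ)
  read 1, top X: go to q4, push X → (q4, 111, XXXZ)
  read 1, top X: go to q4, push XX → (q4, 11, XXXXZ)
  read 1, top X: go to q4, push XX → (q4, 1, XXXXXZ)
  read 1, top X: go to q4, push XX → (q4, ε, XXXXXXZ)
All input consumed in state q4 with stack XXXXXXZ.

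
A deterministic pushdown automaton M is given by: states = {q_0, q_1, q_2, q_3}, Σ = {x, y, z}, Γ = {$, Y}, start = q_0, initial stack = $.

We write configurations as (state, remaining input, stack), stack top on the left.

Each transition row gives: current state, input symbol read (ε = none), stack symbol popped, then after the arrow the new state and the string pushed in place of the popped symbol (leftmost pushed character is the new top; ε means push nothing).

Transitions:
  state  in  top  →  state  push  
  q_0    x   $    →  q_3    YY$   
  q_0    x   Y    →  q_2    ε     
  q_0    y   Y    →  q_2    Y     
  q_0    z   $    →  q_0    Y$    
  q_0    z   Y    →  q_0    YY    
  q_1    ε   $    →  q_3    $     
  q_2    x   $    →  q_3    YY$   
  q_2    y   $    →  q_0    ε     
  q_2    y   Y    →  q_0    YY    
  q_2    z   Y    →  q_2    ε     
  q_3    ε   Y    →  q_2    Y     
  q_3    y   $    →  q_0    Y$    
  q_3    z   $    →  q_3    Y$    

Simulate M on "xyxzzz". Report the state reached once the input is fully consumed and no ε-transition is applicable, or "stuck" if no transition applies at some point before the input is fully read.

(q_0, xyxzzz, $)
  read x, top $: go to q_3, push YY$ → (q_3, yxzzz, YY$)
  ε-move, top Y: go to q_2, push Y → (q_2, yxzzz, YY$)
  read y, top Y: go to q_0, push YY → (q_0, xzzz, YYY$)
  read x, top Y: go to q_2, push ε → (q_2, zzz, YY$)
  read z, top Y: go to q_2, push ε → (q_2, zz, Y$)
  read z, top Y: go to q_2, push ε → (q_2, z, $)
No transition for (q_2, z, top $); M blocks with input z remaining.

stuck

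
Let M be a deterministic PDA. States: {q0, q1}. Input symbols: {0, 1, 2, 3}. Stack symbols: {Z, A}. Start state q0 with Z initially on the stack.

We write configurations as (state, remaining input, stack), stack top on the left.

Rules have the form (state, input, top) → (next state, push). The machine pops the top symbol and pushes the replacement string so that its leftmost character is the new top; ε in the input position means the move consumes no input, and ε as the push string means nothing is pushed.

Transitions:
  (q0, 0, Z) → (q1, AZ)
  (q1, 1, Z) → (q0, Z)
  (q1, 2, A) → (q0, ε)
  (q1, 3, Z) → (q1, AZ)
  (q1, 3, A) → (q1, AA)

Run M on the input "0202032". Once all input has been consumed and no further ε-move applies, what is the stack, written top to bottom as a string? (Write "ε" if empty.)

AZ

(q0, 0202032, Z)
  read 0, top Z: go to q1, push AZ → (q1, 202032, AZ)
  read 2, top A: go to q0, push ε → (q0, 02032, Z)
  read 0, top Z: go to q1, push AZ → (q1, 2032, AZ)
  read 2, top A: go to q0, push ε → (q0, 032, Z)
  read 0, top Z: go to q1, push AZ → (q1, 32, AZ)
  read 3, top A: go to q1, push AA → (q1, 2, AAZ)
  read 2, top A: go to q0, push ε → (q0, ε, AZ)
All input consumed in state q0 with stack AZ.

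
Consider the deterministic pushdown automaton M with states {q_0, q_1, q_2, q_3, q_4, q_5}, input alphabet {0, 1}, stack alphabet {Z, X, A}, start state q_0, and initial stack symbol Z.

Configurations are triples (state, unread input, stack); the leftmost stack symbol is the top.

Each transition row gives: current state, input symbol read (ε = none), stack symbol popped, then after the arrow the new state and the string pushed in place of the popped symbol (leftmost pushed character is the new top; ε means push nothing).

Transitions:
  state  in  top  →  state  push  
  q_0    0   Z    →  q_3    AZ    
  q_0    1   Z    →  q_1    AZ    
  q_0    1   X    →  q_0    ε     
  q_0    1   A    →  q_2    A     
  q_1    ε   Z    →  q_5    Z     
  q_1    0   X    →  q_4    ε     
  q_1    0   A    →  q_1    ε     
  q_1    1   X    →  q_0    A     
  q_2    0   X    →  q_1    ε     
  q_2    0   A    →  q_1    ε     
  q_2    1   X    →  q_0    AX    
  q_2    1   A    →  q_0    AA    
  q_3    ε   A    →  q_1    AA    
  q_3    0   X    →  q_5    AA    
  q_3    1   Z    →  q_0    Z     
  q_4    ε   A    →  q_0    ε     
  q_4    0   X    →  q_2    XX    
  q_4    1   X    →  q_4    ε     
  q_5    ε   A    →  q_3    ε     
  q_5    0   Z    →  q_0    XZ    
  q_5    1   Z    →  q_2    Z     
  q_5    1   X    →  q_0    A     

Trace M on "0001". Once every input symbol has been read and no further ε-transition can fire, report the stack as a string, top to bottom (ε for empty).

Z

(q_0, 0001, Z)
  read 0, top Z: go to q_3, push AZ → (q_3, 001, AZ)
  ε-move, top A: go to q_1, push AA → (q_1, 001, AAZ)
  read 0, top A: go to q_1, push ε → (q_1, 01, AZ)
  read 0, top A: go to q_1, push ε → (q_1, 1, Z)
  ε-move, top Z: go to q_5, push Z → (q_5, 1, Z)
  read 1, top Z: go to q_2, push Z → (q_2, ε, Z)
All input consumed in state q_2 with stack Z.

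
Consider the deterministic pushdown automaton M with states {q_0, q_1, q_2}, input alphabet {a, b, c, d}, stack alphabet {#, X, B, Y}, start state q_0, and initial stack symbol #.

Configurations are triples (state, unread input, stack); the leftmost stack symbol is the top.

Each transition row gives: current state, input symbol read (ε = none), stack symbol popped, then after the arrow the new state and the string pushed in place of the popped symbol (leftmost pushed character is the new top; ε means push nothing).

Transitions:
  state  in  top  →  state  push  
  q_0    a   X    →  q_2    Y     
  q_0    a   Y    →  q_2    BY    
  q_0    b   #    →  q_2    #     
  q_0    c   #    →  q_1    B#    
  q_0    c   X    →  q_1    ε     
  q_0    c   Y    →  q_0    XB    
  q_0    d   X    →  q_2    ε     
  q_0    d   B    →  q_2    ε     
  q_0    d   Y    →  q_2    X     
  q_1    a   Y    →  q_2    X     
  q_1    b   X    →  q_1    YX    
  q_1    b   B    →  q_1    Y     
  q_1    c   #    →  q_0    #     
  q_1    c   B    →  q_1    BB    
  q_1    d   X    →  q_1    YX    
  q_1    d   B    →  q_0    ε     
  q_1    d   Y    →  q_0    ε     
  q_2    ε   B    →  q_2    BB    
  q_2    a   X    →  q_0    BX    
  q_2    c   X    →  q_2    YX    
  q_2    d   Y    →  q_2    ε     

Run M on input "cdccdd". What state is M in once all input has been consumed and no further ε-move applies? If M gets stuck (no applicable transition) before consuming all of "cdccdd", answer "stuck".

q_2

(q_0, cdccdd, #) ⊢ (q_1, dccdd, B#) ⊢ (q_0, ccdd, #) ⊢ (q_1, cdd, B#) ⊢ (q_1, dd, BB#) ⊢ (q_0, d, B#) ⊢ (q_2, ε, #)
All input consumed; M is in state q_2.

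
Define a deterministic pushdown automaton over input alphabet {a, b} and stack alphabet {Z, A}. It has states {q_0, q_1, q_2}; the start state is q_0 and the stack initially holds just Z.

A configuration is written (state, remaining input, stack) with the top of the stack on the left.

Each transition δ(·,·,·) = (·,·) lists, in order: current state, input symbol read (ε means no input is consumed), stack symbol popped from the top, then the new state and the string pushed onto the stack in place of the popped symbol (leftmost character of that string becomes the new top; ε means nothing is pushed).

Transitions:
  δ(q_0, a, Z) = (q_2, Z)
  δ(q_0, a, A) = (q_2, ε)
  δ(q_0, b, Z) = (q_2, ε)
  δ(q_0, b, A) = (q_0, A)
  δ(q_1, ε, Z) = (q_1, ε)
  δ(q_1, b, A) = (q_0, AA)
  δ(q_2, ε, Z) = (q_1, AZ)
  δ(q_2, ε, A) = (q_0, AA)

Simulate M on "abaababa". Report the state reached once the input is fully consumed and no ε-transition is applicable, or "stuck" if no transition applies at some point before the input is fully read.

(q_0, abaababa, Z)
  read a, top Z: go to q_2, push Z → (q_2, baababa, Z)
  ε-move, top Z: go to q_1, push AZ → (q_1, baababa, AZ)
  read b, top A: go to q_0, push AA → (q_0, aababa, AAZ)
  read a, top A: go to q_2, push ε → (q_2, ababa, AZ)
  ε-move, top A: go to q_0, push AA → (q_0, ababa, AAZ)
  read a, top A: go to q_2, push ε → (q_2, baba, AZ)
  ε-move, top A: go to q_0, push AA → (q_0, baba, AAZ)
  read b, top A: go to q_0, push A → (q_0, aba, AAZ)
  read a, top A: go to q_2, push ε → (q_2, ba, AZ)
  ε-move, top A: go to q_0, push AA → (q_0, ba, AAZ)
  read b, top A: go to q_0, push A → (q_0, a, AAZ)
  read a, top A: go to q_2, push ε → (q_2, ε, AZ)
  ε-move, top A: go to q_0, push AA → (q_0, ε, AAZ)
All input consumed; M is in state q_0.

q_0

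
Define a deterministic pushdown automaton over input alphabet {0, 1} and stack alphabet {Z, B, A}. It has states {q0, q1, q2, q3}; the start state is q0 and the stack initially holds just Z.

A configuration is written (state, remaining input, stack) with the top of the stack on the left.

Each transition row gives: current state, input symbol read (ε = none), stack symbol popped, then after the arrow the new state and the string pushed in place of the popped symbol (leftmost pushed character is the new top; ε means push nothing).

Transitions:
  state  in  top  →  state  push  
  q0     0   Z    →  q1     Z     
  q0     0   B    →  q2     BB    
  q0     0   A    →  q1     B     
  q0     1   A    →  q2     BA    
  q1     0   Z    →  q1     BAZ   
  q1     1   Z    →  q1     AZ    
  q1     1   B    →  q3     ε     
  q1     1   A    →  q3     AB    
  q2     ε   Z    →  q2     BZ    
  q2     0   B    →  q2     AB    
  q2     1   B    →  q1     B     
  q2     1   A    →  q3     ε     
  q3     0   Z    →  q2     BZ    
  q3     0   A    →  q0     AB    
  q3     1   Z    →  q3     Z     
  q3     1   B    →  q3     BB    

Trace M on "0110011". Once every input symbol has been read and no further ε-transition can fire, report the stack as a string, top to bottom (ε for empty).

BBBZ

(q0, 0110011, Z) ⊢ (q1, 110011, Z) ⊢ (q1, 10011, AZ) ⊢ (q3, 0011, ABZ) ⊢ (q0, 011, ABBZ) ⊢ (q1, 11, BBBZ) ⊢ (q3, 1, BBZ) ⊢ (q3, ε, BBBZ)
All input consumed in state q3 with stack BBBZ.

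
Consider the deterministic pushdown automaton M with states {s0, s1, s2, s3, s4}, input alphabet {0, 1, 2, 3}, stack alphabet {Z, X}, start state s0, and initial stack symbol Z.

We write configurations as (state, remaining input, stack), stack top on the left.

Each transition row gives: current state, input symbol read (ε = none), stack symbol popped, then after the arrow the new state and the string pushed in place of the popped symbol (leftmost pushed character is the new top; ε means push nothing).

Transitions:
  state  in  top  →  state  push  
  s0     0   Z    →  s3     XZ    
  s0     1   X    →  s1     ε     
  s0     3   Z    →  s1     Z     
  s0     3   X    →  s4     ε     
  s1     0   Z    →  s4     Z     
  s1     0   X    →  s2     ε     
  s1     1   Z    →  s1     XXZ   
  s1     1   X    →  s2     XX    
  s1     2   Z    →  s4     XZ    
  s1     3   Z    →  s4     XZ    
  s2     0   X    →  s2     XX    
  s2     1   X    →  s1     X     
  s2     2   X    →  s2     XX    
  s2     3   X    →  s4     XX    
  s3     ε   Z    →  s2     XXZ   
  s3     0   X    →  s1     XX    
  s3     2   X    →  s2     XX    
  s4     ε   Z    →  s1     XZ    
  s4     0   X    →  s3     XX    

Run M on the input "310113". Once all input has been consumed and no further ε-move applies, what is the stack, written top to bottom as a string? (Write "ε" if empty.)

(s0, 310113, Z) ⊢ (s1, 10113, Z) ⊢ (s1, 0113, XXZ) ⊢ (s2, 113, XZ) ⊢ (s1, 13, XZ) ⊢ (s2, 3, XXZ) ⊢ (s4, ε, XXXZ)
All input consumed in state s4 with stack XXXZ.

XXXZ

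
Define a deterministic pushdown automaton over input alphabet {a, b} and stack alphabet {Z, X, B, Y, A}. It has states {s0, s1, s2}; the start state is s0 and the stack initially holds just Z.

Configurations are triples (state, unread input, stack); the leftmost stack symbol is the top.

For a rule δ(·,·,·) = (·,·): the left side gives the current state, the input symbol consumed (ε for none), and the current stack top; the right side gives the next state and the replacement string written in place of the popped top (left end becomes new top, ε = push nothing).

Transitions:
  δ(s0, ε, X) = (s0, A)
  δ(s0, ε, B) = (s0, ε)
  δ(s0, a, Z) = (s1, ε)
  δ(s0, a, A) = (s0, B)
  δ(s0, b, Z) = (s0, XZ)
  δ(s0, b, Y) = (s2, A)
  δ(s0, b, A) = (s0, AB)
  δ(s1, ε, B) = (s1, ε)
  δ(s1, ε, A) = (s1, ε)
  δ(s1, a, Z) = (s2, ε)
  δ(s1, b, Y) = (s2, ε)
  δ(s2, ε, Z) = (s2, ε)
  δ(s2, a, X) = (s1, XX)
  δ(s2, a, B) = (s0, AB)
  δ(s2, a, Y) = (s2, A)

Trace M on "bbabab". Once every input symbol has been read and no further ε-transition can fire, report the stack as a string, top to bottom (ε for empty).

(s0, bbabab, Z)
  read b, top Z: go to s0, push XZ → (s0, babab, XZ)
  ε-move, top X: go to s0, push A → (s0, babab, AZ)
  read b, top A: go to s0, push AB → (s0, abab, ABZ)
  read a, top A: go to s0, push B → (s0, bab, BBZ)
  ε-move, top B: go to s0, push ε → (s0, bab, BZ)
  ε-move, top B: go to s0, push ε → (s0, bab, Z)
  read b, top Z: go to s0, push XZ → (s0, ab, XZ)
  ε-move, top X: go to s0, push A → (s0, ab, AZ)
  read a, top A: go to s0, push B → (s0, b, BZ)
  ε-move, top B: go to s0, push ε → (s0, b, Z)
  read b, top Z: go to s0, push XZ → (s0, ε, XZ)
  ε-move, top X: go to s0, push A → (s0, ε, AZ)
All input consumed in state s0 with stack AZ.

AZ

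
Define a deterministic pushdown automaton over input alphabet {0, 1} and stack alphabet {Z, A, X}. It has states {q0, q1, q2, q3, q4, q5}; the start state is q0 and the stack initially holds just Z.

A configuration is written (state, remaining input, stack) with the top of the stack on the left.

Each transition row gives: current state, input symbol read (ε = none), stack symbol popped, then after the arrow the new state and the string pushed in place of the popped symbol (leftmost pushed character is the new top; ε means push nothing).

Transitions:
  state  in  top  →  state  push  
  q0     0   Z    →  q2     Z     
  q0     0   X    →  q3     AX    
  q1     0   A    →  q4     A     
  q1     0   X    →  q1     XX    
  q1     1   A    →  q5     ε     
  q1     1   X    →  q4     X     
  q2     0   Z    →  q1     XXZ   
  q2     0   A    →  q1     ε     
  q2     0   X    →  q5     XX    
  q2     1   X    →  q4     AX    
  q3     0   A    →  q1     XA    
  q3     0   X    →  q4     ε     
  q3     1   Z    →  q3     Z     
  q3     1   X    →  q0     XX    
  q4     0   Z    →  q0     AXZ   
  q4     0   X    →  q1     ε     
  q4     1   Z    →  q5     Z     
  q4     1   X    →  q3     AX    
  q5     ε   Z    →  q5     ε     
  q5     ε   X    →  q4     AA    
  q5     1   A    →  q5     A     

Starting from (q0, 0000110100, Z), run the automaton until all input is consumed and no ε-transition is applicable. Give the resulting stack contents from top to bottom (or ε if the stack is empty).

AXXXXZ

(q0, 0000110100, Z)
  read 0, top Z: go to q2, push Z → (q2, 000110100, Z)
  read 0, top Z: go to q1, push XXZ → (q1, 00110100, XXZ)
  read 0, top X: go to q1, push XX → (q1, 0110100, XXXZ)
  read 0, top X: go to q1, push XX → (q1, 110100, XXXXZ)
  read 1, top X: go to q4, push X → (q4, 10100, XXXXZ)
  read 1, top X: go to q3, push AX → (q3, 0100, AXXXXZ)
  read 0, top A: go to q1, push XA → (q1, 100, XAXXXXZ)
  read 1, top X: go to q4, push X → (q4, 00, XAXXXXZ)
  read 0, top X: go to q1, push ε → (q1, 0, AXXXXZ)
  read 0, top A: go to q4, push A → (q4, ε, AXXXXZ)
All input consumed in state q4 with stack AXXXXZ.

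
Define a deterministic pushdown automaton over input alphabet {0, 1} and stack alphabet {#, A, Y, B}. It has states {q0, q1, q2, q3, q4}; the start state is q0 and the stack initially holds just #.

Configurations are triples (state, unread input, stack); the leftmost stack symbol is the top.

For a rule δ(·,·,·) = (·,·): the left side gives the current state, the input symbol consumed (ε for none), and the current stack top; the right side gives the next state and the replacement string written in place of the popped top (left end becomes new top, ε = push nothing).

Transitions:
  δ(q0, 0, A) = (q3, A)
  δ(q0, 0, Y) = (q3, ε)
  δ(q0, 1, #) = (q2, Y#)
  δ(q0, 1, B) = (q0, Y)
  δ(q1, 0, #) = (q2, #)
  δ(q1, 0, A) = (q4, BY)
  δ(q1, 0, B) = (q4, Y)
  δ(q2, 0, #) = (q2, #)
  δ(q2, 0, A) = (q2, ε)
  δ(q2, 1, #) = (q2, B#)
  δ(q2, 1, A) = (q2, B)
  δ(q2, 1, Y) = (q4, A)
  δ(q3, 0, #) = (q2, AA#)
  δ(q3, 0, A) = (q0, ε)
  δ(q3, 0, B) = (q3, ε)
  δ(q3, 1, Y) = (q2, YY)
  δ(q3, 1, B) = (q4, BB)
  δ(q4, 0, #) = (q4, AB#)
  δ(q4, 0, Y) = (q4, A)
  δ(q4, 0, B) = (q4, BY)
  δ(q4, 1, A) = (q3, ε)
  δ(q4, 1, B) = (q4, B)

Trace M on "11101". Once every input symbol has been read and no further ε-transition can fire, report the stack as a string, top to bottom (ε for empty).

BA#

(q0, 11101, #)
  read 1, top #: go to q2, push Y# → (q2, 1101, Y#)
  read 1, top Y: go to q4, push A → (q4, 101, A#)
  read 1, top A: go to q3, push ε → (q3, 01, #)
  read 0, top #: go to q2, push AA# → (q2, 1, AA#)
  read 1, top A: go to q2, push B → (q2, ε, BA#)
All input consumed in state q2 with stack BA#.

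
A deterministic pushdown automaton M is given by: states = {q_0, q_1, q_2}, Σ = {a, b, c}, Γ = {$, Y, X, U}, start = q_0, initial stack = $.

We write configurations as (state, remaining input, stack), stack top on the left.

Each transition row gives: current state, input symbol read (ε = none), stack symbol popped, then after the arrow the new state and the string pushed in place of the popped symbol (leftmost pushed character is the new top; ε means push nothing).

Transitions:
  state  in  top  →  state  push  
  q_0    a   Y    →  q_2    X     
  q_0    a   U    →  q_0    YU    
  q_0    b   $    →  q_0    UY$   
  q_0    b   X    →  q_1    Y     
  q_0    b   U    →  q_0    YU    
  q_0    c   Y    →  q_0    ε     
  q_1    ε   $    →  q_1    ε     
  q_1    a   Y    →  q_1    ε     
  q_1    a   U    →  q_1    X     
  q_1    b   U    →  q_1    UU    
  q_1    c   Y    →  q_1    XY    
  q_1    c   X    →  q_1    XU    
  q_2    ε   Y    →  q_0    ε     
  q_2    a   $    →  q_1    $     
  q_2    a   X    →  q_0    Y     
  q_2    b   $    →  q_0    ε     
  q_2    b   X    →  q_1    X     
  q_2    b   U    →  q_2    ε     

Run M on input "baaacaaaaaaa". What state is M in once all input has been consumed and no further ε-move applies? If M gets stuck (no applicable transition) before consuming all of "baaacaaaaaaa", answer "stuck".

(q_0, baaacaaaaaaa, $)
  read b, top $: go to q_0, push UY$ → (q_0, aaacaaaaaaa, UY$)
  read a, top U: go to q_0, push YU → (q_0, aacaaaaaaa, YUY$)
  read a, top Y: go to q_2, push X → (q_2, acaaaaaaa, XUY$)
  read a, top X: go to q_0, push Y → (q_0, caaaaaaa, YUY$)
  read c, top Y: go to q_0, push ε → (q_0, aaaaaaa, UY$)
  read a, top U: go to q_0, push YU → (q_0, aaaaaa, YUY$)
  read a, top Y: go to q_2, push X → (q_2, aaaaa, XUY$)
  read a, top X: go to q_0, push Y → (q_0, aaaa, YUY$)
  read a, top Y: go to q_2, push X → (q_2, aaa, XUY$)
  read a, top X: go to q_0, push Y → (q_0, aa, YUY$)
  read a, top Y: go to q_2, push X → (q_2, a, XUY$)
  read a, top X: go to q_0, push Y → (q_0, ε, YUY$)
All input consumed; M is in state q_0.

q_0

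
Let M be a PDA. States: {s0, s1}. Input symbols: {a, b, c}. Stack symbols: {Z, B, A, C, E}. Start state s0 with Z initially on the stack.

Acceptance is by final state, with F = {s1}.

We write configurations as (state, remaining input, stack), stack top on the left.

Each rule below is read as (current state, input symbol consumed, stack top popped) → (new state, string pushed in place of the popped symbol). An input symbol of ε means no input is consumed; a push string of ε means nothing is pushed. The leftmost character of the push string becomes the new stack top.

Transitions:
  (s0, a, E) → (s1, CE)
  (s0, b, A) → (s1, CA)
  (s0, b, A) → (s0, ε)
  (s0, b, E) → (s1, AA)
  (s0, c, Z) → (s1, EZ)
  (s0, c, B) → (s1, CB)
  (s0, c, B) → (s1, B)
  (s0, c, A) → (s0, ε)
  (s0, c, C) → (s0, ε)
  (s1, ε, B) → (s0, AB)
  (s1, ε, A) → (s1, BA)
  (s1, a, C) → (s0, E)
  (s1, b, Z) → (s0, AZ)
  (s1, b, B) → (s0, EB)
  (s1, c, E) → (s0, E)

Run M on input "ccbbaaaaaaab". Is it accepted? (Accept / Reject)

One accepting computation: (s0, ccbbaaaaaaab, Z) ⊢ (s1, cbbaaaaaaab, EZ) ⊢ (s0, bbaaaaaaab, EZ) ⊢ (s1, baaaaaaab, AAZ) ⊢ (s1, baaaaaaab, BAAZ) ⊢ (s0, baaaaaaab, ABAAZ) ⊢ (s1, aaaaaaab, CABAAZ) ⊢ (s0, aaaaaab, EABAAZ) ⊢ (s1, aaaaab, CEABAAZ) ⊢ (s0, aaaab, EEABAAZ) ⊢ (s1, aaab, CEEABAAZ) ⊢ (s0, aab, EEEABAAZ) ⊢ (s1, ab, CEEEABAAZ) ⊢ (s0, b, EEEEABAAZ) ⊢ (s1, ε, AAEEEABAAZ)
All input consumed and state s1 ∈ F.

Accept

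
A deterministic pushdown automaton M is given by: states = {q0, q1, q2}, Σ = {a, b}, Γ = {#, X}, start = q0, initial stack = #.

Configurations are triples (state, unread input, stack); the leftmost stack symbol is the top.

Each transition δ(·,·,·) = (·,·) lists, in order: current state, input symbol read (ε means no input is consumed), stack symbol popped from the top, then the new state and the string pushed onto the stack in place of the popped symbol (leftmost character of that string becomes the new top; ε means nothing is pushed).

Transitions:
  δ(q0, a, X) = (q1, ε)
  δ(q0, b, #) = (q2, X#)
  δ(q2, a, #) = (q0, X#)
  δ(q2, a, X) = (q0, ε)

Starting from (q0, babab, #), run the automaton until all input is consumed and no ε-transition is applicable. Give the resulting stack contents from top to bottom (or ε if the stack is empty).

(q0, babab, #) ⊢ (q2, abab, X#) ⊢ (q0, bab, #) ⊢ (q2, ab, X#) ⊢ (q0, b, #) ⊢ (q2, ε, X#)
All input consumed in state q2 with stack X#.

X#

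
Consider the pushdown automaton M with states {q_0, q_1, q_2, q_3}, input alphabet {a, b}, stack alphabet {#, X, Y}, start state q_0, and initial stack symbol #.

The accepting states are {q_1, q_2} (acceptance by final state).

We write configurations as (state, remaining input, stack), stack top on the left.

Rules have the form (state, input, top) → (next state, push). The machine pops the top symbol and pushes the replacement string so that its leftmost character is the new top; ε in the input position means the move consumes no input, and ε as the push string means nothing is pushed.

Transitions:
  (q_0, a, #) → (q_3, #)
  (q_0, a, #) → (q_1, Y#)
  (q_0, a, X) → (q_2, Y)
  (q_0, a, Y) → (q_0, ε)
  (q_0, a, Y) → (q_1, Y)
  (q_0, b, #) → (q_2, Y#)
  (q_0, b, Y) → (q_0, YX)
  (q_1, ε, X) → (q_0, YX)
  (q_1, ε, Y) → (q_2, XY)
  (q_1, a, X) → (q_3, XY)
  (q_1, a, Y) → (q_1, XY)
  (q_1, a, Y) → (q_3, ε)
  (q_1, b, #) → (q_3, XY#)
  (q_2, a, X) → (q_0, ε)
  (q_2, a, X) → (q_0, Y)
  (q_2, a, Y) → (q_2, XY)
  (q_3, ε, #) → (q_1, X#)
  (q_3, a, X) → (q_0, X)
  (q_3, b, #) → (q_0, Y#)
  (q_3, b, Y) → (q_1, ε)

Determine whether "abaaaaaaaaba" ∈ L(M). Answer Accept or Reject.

One accepting computation: (q_0, abaaaaaaaaba, #) ⊢ (q_3, baaaaaaaaba, #) ⊢ (q_0, aaaaaaaaba, Y#) ⊢ (q_0, aaaaaaaba, #) ⊢ (q_1, aaaaaaba, Y#) ⊢ (q_1, aaaaaba, XY#) ⊢ (q_3, aaaaba, XYY#) ⊢ (q_0, aaaba, XYY#) ⊢ (q_2, aaba, YYY#) ⊢ (q_2, aba, XYYY#) ⊢ (q_0, ba, YYY#) ⊢ (q_0, a, YXYY#) ⊢ (q_1, ε, YXYY#)
All input consumed and state q_1 ∈ F.

Accept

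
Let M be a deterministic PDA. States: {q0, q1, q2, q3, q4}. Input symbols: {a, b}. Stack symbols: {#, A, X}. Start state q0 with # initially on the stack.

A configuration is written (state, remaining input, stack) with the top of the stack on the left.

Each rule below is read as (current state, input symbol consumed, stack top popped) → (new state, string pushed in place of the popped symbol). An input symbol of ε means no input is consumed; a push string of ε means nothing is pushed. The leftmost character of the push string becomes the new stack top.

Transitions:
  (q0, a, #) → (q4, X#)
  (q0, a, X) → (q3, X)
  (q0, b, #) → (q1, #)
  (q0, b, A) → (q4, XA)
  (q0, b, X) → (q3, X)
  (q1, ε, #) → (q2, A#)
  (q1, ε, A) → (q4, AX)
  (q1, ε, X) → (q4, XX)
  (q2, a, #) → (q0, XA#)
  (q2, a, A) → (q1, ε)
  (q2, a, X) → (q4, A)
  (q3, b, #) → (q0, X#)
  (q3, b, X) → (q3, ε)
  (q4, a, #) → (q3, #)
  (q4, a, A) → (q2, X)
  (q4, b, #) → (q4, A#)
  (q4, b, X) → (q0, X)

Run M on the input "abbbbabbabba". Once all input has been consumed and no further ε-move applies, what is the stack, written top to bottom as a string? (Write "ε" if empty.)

X#

(q0, abbbbabbabba, #) ⊢ (q4, bbbbabbabba, X#) ⊢ (q0, bbbabbabba, X#) ⊢ (q3, bbabbabba, X#) ⊢ (q3, babbabba, #) ⊢ (q0, abbabba, X#) ⊢ (q3, bbabba, X#) ⊢ (q3, babba, #) ⊢ (q0, abba, X#) ⊢ (q3, bba, X#) ⊢ (q3, ba, #) ⊢ (q0, a, X#) ⊢ (q3, ε, X#)
All input consumed in state q3 with stack X#.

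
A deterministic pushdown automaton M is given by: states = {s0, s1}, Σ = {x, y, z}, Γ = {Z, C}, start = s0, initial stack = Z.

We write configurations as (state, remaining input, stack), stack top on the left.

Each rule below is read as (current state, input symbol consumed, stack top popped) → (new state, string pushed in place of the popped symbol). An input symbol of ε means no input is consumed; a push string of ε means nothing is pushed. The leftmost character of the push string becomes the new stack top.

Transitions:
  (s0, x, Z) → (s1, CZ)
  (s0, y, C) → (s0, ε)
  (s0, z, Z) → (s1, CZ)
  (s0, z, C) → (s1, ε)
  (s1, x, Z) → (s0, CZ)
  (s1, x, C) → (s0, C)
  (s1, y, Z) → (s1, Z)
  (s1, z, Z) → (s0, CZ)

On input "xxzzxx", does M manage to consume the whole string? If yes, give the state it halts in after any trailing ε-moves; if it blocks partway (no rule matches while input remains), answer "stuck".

stuck

(s0, xxzzxx, Z) ⊢ (s1, xzzxx, CZ) ⊢ (s0, zzxx, CZ) ⊢ (s1, zxx, Z) ⊢ (s0, xx, CZ)
No transition for (s0, x, top C); M blocks with input xx remaining.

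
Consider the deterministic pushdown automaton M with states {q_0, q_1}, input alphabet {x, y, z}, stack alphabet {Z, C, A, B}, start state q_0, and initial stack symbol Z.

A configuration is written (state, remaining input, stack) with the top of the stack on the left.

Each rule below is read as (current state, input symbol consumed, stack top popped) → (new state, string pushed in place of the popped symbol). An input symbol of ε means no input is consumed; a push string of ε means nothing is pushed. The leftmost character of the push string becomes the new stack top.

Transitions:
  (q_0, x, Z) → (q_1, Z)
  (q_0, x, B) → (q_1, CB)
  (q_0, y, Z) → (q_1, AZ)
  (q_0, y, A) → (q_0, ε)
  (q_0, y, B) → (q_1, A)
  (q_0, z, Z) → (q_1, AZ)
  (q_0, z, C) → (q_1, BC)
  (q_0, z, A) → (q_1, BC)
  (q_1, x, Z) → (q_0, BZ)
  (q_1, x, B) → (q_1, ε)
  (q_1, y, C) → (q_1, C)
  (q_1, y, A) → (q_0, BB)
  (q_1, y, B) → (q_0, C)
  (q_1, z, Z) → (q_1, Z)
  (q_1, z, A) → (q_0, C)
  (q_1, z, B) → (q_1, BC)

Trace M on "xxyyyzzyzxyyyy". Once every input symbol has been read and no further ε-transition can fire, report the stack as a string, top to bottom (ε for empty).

CCBZ

(q_0, xxyyyzzyzxyyyy, Z)
  read x, top Z: go to q_1, push Z → (q_1, xyyyzzyzxyyyy, Z)
  read x, top Z: go to q_0, push BZ → (q_0, yyyzzyzxyyyy, BZ)
  read y, top B: go to q_1, push A → (q_1, yyzzyzxyyyy, AZ)
  read y, top A: go to q_0, push BB → (q_0, yzzyzxyyyy, BBZ)
  read y, top B: go to q_1, push A → (q_1, zzyzxyyyy, ABZ)
  read z, top A: go to q_0, push C → (q_0, zyzxyyyy, CBZ)
  read z, top C: go to q_1, push BC → (q_1, yzxyyyy, BCBZ)
  read y, top B: go to q_0, push C → (q_0, zxyyyy, CCBZ)
  read z, top C: go to q_1, push BC → (q_1, xyyyy, BCCBZ)
  read x, top B: go to q_1, push ε → (q_1, yyyy, CCBZ)
  read y, top C: go to q_1, push C → (q_1, yyy, CCBZ)
  read y, top C: go to q_1, push C → (q_1, yy, CCBZ)
  read y, top C: go to q_1, push C → (q_1, y, CCBZ)
  read y, top C: go to q_1, push C → (q_1, ε, CCBZ)
All input consumed in state q_1 with stack CCBZ.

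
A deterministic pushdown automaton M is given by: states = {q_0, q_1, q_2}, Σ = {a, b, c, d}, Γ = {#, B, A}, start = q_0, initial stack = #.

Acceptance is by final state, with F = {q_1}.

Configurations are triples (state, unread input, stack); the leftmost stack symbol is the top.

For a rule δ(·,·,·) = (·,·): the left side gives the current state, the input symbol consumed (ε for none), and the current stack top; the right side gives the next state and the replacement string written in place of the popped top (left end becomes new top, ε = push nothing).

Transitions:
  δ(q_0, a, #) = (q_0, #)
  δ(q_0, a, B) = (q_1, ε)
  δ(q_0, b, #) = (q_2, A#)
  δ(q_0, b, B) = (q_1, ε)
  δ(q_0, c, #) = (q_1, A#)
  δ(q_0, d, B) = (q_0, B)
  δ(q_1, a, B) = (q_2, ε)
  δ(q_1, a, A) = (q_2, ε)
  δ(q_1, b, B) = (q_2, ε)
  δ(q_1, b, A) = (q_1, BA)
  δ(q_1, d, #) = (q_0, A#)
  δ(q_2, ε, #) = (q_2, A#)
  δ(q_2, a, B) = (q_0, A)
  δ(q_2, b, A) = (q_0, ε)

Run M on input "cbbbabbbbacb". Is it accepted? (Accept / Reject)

(q_0, cbbbabbbbacb, #) ⊢ (q_1, bbbabbbbacb, A#) ⊢ (q_1, bbabbbbacb, BA#) ⊢ (q_2, babbbbacb, A#) ⊢ (q_0, abbbbacb, #) ⊢ (q_0, bbbbacb, #) ⊢ (q_2, bbbacb, A#) ⊢ (q_0, bbacb, #) ⊢ (q_2, bacb, A#) ⊢ (q_0, acb, #) ⊢ (q_0, cb, #) ⊢ (q_1, b, A#) ⊢ (q_1, ε, BA#)
All input consumed; state q_1 ∈ F.

Accept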